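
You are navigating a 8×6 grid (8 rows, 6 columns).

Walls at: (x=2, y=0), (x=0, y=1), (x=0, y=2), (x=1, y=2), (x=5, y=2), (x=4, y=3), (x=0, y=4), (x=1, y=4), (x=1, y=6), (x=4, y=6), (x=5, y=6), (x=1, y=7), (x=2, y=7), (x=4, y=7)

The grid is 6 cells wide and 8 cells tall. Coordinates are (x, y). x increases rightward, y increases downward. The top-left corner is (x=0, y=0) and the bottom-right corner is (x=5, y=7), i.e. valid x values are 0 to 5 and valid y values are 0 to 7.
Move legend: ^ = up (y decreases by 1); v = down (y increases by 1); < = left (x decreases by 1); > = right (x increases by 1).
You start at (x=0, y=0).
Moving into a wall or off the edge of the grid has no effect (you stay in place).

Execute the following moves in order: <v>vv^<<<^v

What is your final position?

Start: (x=0, y=0)
  < (left): blocked, stay at (x=0, y=0)
  v (down): blocked, stay at (x=0, y=0)
  > (right): (x=0, y=0) -> (x=1, y=0)
  v (down): (x=1, y=0) -> (x=1, y=1)
  v (down): blocked, stay at (x=1, y=1)
  ^ (up): (x=1, y=1) -> (x=1, y=0)
  < (left): (x=1, y=0) -> (x=0, y=0)
  < (left): blocked, stay at (x=0, y=0)
  < (left): blocked, stay at (x=0, y=0)
  ^ (up): blocked, stay at (x=0, y=0)
  v (down): blocked, stay at (x=0, y=0)
Final: (x=0, y=0)

Answer: Final position: (x=0, y=0)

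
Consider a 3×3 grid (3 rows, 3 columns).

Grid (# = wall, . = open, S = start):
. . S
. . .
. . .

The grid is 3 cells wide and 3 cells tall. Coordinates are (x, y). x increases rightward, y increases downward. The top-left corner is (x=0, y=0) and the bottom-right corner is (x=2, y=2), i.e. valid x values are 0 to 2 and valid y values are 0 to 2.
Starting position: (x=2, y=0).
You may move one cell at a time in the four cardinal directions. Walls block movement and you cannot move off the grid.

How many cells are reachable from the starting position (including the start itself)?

BFS flood-fill from (x=2, y=0):
  Distance 0: (x=2, y=0)
  Distance 1: (x=1, y=0), (x=2, y=1)
  Distance 2: (x=0, y=0), (x=1, y=1), (x=2, y=2)
  Distance 3: (x=0, y=1), (x=1, y=2)
  Distance 4: (x=0, y=2)
Total reachable: 9 (grid has 9 open cells total)

Answer: Reachable cells: 9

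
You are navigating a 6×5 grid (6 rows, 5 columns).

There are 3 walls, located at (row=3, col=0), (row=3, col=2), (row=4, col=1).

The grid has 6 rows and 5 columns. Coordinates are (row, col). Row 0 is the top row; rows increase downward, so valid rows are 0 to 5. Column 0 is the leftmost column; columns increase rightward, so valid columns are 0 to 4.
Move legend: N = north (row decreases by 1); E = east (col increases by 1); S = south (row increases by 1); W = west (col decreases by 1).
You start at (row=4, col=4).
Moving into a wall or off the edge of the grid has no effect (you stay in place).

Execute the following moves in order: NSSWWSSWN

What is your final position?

Answer: Final position: (row=5, col=1)

Derivation:
Start: (row=4, col=4)
  N (north): (row=4, col=4) -> (row=3, col=4)
  S (south): (row=3, col=4) -> (row=4, col=4)
  S (south): (row=4, col=4) -> (row=5, col=4)
  W (west): (row=5, col=4) -> (row=5, col=3)
  W (west): (row=5, col=3) -> (row=5, col=2)
  S (south): blocked, stay at (row=5, col=2)
  S (south): blocked, stay at (row=5, col=2)
  W (west): (row=5, col=2) -> (row=5, col=1)
  N (north): blocked, stay at (row=5, col=1)
Final: (row=5, col=1)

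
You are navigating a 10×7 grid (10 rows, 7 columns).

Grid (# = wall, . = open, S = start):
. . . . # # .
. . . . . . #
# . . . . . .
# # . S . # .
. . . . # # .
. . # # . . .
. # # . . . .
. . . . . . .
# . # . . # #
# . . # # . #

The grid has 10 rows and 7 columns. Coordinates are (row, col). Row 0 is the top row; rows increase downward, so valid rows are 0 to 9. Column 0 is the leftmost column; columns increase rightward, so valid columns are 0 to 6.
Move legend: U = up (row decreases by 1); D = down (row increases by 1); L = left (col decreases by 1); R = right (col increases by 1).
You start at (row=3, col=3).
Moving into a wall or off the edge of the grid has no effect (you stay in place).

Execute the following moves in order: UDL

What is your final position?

Start: (row=3, col=3)
  U (up): (row=3, col=3) -> (row=2, col=3)
  D (down): (row=2, col=3) -> (row=3, col=3)
  L (left): (row=3, col=3) -> (row=3, col=2)
Final: (row=3, col=2)

Answer: Final position: (row=3, col=2)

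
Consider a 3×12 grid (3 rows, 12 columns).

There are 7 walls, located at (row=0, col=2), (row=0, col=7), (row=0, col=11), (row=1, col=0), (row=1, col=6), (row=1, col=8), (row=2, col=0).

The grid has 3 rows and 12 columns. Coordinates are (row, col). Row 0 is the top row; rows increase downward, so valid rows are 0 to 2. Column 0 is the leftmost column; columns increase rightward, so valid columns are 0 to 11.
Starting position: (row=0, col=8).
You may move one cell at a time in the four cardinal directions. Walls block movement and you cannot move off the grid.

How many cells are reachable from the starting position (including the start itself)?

BFS flood-fill from (row=0, col=8):
  Distance 0: (row=0, col=8)
  Distance 1: (row=0, col=9)
  Distance 2: (row=0, col=10), (row=1, col=9)
  Distance 3: (row=1, col=10), (row=2, col=9)
  Distance 4: (row=1, col=11), (row=2, col=8), (row=2, col=10)
  Distance 5: (row=2, col=7), (row=2, col=11)
  Distance 6: (row=1, col=7), (row=2, col=6)
  Distance 7: (row=2, col=5)
  Distance 8: (row=1, col=5), (row=2, col=4)
  Distance 9: (row=0, col=5), (row=1, col=4), (row=2, col=3)
  Distance 10: (row=0, col=4), (row=0, col=6), (row=1, col=3), (row=2, col=2)
  Distance 11: (row=0, col=3), (row=1, col=2), (row=2, col=1)
  Distance 12: (row=1, col=1)
  Distance 13: (row=0, col=1)
  Distance 14: (row=0, col=0)
Total reachable: 29 (grid has 29 open cells total)

Answer: Reachable cells: 29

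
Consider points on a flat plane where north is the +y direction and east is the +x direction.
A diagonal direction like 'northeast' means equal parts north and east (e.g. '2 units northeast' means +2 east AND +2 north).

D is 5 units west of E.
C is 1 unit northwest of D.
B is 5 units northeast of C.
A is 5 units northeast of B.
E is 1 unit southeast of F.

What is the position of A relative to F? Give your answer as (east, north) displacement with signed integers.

Place F at the origin (east=0, north=0).
  E is 1 unit southeast of F: delta (east=+1, north=-1); E at (east=1, north=-1).
  D is 5 units west of E: delta (east=-5, north=+0); D at (east=-4, north=-1).
  C is 1 unit northwest of D: delta (east=-1, north=+1); C at (east=-5, north=0).
  B is 5 units northeast of C: delta (east=+5, north=+5); B at (east=0, north=5).
  A is 5 units northeast of B: delta (east=+5, north=+5); A at (east=5, north=10).
Therefore A relative to F: (east=5, north=10).

Answer: A is at (east=5, north=10) relative to F.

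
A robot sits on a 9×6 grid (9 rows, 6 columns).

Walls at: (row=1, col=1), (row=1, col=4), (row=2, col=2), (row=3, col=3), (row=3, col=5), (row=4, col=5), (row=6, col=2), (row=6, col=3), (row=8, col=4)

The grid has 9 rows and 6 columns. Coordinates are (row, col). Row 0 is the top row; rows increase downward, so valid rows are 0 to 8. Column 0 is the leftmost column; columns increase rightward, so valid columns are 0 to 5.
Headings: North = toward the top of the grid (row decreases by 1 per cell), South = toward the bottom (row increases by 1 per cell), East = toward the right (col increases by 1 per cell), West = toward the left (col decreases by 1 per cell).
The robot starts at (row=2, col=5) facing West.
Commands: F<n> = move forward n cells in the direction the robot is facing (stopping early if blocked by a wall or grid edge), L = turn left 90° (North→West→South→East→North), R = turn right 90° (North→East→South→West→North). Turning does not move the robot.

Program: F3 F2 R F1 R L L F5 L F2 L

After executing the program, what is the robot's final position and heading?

Answer: Final position: (row=1, col=2), facing East

Derivation:
Start: (row=2, col=5), facing West
  F3: move forward 2/3 (blocked), now at (row=2, col=3)
  F2: move forward 0/2 (blocked), now at (row=2, col=3)
  R: turn right, now facing North
  F1: move forward 1, now at (row=1, col=3)
  R: turn right, now facing East
  L: turn left, now facing North
  L: turn left, now facing West
  F5: move forward 1/5 (blocked), now at (row=1, col=2)
  L: turn left, now facing South
  F2: move forward 0/2 (blocked), now at (row=1, col=2)
  L: turn left, now facing East
Final: (row=1, col=2), facing East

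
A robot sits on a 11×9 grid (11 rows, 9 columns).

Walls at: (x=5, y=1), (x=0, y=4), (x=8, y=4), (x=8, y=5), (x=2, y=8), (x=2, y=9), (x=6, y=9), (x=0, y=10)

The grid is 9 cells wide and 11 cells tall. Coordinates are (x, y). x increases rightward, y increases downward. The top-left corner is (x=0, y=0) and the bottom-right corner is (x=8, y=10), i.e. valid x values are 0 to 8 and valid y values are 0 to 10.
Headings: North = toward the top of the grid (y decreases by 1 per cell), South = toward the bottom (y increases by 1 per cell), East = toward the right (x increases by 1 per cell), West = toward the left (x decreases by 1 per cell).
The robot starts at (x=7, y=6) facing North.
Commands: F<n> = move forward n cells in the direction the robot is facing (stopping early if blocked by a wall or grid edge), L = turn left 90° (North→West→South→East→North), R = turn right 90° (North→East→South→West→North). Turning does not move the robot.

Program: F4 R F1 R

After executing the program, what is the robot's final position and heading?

Answer: Final position: (x=8, y=2), facing South

Derivation:
Start: (x=7, y=6), facing North
  F4: move forward 4, now at (x=7, y=2)
  R: turn right, now facing East
  F1: move forward 1, now at (x=8, y=2)
  R: turn right, now facing South
Final: (x=8, y=2), facing South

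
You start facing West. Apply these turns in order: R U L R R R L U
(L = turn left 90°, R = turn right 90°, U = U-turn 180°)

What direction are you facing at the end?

Answer: Final heading: East

Derivation:
Start: West
  R (right (90° clockwise)) -> North
  U (U-turn (180°)) -> South
  L (left (90° counter-clockwise)) -> East
  R (right (90° clockwise)) -> South
  R (right (90° clockwise)) -> West
  R (right (90° clockwise)) -> North
  L (left (90° counter-clockwise)) -> West
  U (U-turn (180°)) -> East
Final: East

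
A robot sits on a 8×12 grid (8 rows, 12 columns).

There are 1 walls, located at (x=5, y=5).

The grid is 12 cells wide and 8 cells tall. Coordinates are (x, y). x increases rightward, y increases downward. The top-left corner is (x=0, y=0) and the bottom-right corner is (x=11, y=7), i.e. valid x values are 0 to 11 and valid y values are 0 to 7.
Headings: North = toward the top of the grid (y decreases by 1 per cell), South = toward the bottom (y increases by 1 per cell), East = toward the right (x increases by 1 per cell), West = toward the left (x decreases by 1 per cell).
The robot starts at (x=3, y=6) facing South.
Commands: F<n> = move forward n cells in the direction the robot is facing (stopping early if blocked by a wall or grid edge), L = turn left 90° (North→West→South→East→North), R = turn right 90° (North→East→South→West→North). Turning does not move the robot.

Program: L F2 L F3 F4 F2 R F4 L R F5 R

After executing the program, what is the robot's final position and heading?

Answer: Final position: (x=11, y=6), facing South

Derivation:
Start: (x=3, y=6), facing South
  L: turn left, now facing East
  F2: move forward 2, now at (x=5, y=6)
  L: turn left, now facing North
  F3: move forward 0/3 (blocked), now at (x=5, y=6)
  F4: move forward 0/4 (blocked), now at (x=5, y=6)
  F2: move forward 0/2 (blocked), now at (x=5, y=6)
  R: turn right, now facing East
  F4: move forward 4, now at (x=9, y=6)
  L: turn left, now facing North
  R: turn right, now facing East
  F5: move forward 2/5 (blocked), now at (x=11, y=6)
  R: turn right, now facing South
Final: (x=11, y=6), facing South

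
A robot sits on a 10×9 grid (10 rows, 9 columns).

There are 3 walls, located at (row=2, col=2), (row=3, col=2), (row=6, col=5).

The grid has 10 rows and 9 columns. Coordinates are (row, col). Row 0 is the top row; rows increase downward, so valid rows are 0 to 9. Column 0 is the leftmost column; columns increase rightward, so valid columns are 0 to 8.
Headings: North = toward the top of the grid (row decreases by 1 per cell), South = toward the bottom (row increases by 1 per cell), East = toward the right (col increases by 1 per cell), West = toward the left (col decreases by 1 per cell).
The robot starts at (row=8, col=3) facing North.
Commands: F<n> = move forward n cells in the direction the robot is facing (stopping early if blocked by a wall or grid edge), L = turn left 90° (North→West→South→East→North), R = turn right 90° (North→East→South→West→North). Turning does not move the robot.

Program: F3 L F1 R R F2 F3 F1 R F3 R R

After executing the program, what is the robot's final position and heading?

Answer: Final position: (row=8, col=8), facing North

Derivation:
Start: (row=8, col=3), facing North
  F3: move forward 3, now at (row=5, col=3)
  L: turn left, now facing West
  F1: move forward 1, now at (row=5, col=2)
  R: turn right, now facing North
  R: turn right, now facing East
  F2: move forward 2, now at (row=5, col=4)
  F3: move forward 3, now at (row=5, col=7)
  F1: move forward 1, now at (row=5, col=8)
  R: turn right, now facing South
  F3: move forward 3, now at (row=8, col=8)
  R: turn right, now facing West
  R: turn right, now facing North
Final: (row=8, col=8), facing North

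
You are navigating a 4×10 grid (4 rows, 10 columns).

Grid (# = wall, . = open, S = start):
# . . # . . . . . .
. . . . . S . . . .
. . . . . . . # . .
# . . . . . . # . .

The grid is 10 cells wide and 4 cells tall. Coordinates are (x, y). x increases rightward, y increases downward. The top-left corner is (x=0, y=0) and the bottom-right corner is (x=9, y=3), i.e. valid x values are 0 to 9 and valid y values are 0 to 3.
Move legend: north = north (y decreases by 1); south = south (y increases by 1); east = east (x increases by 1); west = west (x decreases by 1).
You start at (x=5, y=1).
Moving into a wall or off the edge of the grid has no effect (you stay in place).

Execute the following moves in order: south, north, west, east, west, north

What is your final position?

Start: (x=5, y=1)
  south (south): (x=5, y=1) -> (x=5, y=2)
  north (north): (x=5, y=2) -> (x=5, y=1)
  west (west): (x=5, y=1) -> (x=4, y=1)
  east (east): (x=4, y=1) -> (x=5, y=1)
  west (west): (x=5, y=1) -> (x=4, y=1)
  north (north): (x=4, y=1) -> (x=4, y=0)
Final: (x=4, y=0)

Answer: Final position: (x=4, y=0)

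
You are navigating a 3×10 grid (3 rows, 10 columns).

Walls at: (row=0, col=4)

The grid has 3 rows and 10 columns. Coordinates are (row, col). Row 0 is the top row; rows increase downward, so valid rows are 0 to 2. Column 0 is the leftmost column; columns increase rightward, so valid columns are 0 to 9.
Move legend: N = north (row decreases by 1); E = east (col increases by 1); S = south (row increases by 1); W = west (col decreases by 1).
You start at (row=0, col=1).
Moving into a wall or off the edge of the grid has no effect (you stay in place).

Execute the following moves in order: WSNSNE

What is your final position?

Answer: Final position: (row=0, col=1)

Derivation:
Start: (row=0, col=1)
  W (west): (row=0, col=1) -> (row=0, col=0)
  S (south): (row=0, col=0) -> (row=1, col=0)
  N (north): (row=1, col=0) -> (row=0, col=0)
  S (south): (row=0, col=0) -> (row=1, col=0)
  N (north): (row=1, col=0) -> (row=0, col=0)
  E (east): (row=0, col=0) -> (row=0, col=1)
Final: (row=0, col=1)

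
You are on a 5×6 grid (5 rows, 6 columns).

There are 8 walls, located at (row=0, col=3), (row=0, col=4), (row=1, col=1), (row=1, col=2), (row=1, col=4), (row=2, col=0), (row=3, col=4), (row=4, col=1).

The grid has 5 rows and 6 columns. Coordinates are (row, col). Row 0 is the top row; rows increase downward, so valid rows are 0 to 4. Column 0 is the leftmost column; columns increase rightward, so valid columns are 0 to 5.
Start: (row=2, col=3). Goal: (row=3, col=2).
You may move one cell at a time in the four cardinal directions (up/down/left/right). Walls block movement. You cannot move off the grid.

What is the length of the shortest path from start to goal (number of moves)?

BFS from (row=2, col=3) until reaching (row=3, col=2):
  Distance 0: (row=2, col=3)
  Distance 1: (row=1, col=3), (row=2, col=2), (row=2, col=4), (row=3, col=3)
  Distance 2: (row=2, col=1), (row=2, col=5), (row=3, col=2), (row=4, col=3)  <- goal reached here
One shortest path (2 moves): (row=2, col=3) -> (row=2, col=2) -> (row=3, col=2)

Answer: Shortest path length: 2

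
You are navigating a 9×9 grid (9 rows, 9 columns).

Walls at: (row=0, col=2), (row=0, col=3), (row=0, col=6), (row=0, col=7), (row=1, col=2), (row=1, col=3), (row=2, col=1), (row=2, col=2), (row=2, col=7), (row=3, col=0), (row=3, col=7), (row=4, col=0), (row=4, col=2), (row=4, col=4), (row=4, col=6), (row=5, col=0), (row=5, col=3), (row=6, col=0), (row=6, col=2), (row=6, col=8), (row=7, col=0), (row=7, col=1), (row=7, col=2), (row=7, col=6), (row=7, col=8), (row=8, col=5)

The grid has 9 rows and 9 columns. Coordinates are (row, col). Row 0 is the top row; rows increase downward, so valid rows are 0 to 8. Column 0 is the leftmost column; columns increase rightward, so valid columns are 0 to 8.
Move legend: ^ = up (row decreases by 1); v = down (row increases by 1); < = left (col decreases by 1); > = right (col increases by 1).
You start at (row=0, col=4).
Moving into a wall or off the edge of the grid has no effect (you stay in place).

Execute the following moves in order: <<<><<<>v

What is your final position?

Start: (row=0, col=4)
  [×3]< (left): blocked, stay at (row=0, col=4)
  > (right): (row=0, col=4) -> (row=0, col=5)
  < (left): (row=0, col=5) -> (row=0, col=4)
  < (left): blocked, stay at (row=0, col=4)
  < (left): blocked, stay at (row=0, col=4)
  > (right): (row=0, col=4) -> (row=0, col=5)
  v (down): (row=0, col=5) -> (row=1, col=5)
Final: (row=1, col=5)

Answer: Final position: (row=1, col=5)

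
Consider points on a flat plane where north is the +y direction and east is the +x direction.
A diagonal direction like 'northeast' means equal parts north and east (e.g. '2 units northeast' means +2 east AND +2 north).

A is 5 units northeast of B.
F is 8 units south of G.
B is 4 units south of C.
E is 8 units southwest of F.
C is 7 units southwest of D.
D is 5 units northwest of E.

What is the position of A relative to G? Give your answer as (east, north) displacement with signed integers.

Place G at the origin (east=0, north=0).
  F is 8 units south of G: delta (east=+0, north=-8); F at (east=0, north=-8).
  E is 8 units southwest of F: delta (east=-8, north=-8); E at (east=-8, north=-16).
  D is 5 units northwest of E: delta (east=-5, north=+5); D at (east=-13, north=-11).
  C is 7 units southwest of D: delta (east=-7, north=-7); C at (east=-20, north=-18).
  B is 4 units south of C: delta (east=+0, north=-4); B at (east=-20, north=-22).
  A is 5 units northeast of B: delta (east=+5, north=+5); A at (east=-15, north=-17).
Therefore A relative to G: (east=-15, north=-17).

Answer: A is at (east=-15, north=-17) relative to G.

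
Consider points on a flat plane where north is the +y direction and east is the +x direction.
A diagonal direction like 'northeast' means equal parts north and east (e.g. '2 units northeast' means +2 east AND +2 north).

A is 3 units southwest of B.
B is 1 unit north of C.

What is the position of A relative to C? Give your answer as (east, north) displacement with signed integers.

Place C at the origin (east=0, north=0).
  B is 1 unit north of C: delta (east=+0, north=+1); B at (east=0, north=1).
  A is 3 units southwest of B: delta (east=-3, north=-3); A at (east=-3, north=-2).
Therefore A relative to C: (east=-3, north=-2).

Answer: A is at (east=-3, north=-2) relative to C.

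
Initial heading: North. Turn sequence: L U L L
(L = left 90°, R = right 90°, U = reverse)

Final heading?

Answer: Final heading: West

Derivation:
Start: North
  L (left (90° counter-clockwise)) -> West
  U (U-turn (180°)) -> East
  L (left (90° counter-clockwise)) -> North
  L (left (90° counter-clockwise)) -> West
Final: West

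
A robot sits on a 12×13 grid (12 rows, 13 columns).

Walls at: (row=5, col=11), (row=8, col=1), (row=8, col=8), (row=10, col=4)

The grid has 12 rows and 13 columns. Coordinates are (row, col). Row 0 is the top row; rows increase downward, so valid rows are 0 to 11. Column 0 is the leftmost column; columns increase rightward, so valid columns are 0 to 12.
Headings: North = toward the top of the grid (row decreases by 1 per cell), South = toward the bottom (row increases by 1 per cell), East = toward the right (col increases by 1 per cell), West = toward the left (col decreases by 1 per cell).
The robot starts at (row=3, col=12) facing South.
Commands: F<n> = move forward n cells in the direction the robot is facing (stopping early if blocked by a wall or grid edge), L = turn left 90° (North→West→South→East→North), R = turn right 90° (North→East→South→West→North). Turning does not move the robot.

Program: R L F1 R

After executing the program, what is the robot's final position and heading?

Start: (row=3, col=12), facing South
  R: turn right, now facing West
  L: turn left, now facing South
  F1: move forward 1, now at (row=4, col=12)
  R: turn right, now facing West
Final: (row=4, col=12), facing West

Answer: Final position: (row=4, col=12), facing West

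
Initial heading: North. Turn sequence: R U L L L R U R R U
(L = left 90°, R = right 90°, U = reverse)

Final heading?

Start: North
  R (right (90° clockwise)) -> East
  U (U-turn (180°)) -> West
  L (left (90° counter-clockwise)) -> South
  L (left (90° counter-clockwise)) -> East
  L (left (90° counter-clockwise)) -> North
  R (right (90° clockwise)) -> East
  U (U-turn (180°)) -> West
  R (right (90° clockwise)) -> North
  R (right (90° clockwise)) -> East
  U (U-turn (180°)) -> West
Final: West

Answer: Final heading: West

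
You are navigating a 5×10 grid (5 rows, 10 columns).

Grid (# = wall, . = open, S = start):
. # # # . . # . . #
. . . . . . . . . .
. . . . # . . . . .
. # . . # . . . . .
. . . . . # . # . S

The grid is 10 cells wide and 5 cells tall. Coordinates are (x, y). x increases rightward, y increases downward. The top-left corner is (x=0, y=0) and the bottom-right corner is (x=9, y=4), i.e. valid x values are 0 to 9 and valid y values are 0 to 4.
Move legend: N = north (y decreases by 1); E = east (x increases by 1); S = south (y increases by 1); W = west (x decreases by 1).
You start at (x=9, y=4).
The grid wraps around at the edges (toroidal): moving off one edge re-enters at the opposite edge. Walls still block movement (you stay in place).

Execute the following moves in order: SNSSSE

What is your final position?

Start: (x=9, y=4)
  S (south): blocked, stay at (x=9, y=4)
  N (north): (x=9, y=4) -> (x=9, y=3)
  S (south): (x=9, y=3) -> (x=9, y=4)
  S (south): blocked, stay at (x=9, y=4)
  S (south): blocked, stay at (x=9, y=4)
  E (east): (x=9, y=4) -> (x=0, y=4)
Final: (x=0, y=4)

Answer: Final position: (x=0, y=4)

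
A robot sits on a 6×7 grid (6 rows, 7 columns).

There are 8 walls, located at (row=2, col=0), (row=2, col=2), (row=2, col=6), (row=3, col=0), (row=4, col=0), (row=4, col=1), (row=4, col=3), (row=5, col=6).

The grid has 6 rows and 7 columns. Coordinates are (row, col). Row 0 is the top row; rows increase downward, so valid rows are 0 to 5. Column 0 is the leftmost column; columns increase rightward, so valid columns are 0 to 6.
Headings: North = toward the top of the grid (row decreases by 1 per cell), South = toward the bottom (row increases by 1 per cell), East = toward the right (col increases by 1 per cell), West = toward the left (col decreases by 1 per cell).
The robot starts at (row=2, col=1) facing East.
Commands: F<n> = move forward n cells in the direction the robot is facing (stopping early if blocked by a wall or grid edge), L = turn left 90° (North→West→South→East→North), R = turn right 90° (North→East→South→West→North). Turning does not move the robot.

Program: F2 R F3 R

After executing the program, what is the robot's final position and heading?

Start: (row=2, col=1), facing East
  F2: move forward 0/2 (blocked), now at (row=2, col=1)
  R: turn right, now facing South
  F3: move forward 1/3 (blocked), now at (row=3, col=1)
  R: turn right, now facing West
Final: (row=3, col=1), facing West

Answer: Final position: (row=3, col=1), facing West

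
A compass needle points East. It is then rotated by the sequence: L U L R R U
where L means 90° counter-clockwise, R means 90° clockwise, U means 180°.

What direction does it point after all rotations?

Start: East
  L (left (90° counter-clockwise)) -> North
  U (U-turn (180°)) -> South
  L (left (90° counter-clockwise)) -> East
  R (right (90° clockwise)) -> South
  R (right (90° clockwise)) -> West
  U (U-turn (180°)) -> East
Final: East

Answer: Final heading: East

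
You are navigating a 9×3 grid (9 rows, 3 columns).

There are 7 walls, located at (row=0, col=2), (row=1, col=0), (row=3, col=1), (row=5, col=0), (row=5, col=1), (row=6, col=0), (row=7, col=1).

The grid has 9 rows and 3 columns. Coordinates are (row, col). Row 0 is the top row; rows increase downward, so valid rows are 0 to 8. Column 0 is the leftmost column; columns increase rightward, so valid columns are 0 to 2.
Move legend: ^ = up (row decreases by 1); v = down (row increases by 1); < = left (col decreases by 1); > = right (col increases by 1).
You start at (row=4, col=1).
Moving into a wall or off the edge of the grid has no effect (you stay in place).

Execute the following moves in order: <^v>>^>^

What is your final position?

Answer: Final position: (row=2, col=2)

Derivation:
Start: (row=4, col=1)
  < (left): (row=4, col=1) -> (row=4, col=0)
  ^ (up): (row=4, col=0) -> (row=3, col=0)
  v (down): (row=3, col=0) -> (row=4, col=0)
  > (right): (row=4, col=0) -> (row=4, col=1)
  > (right): (row=4, col=1) -> (row=4, col=2)
  ^ (up): (row=4, col=2) -> (row=3, col=2)
  > (right): blocked, stay at (row=3, col=2)
  ^ (up): (row=3, col=2) -> (row=2, col=2)
Final: (row=2, col=2)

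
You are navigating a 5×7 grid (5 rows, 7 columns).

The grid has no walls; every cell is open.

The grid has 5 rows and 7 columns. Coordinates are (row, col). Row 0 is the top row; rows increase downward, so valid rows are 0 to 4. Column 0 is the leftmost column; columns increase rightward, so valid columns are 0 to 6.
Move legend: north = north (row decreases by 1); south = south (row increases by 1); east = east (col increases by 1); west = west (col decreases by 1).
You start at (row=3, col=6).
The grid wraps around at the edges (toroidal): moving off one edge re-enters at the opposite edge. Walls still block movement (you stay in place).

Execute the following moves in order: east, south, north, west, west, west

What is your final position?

Answer: Final position: (row=3, col=4)

Derivation:
Start: (row=3, col=6)
  east (east): (row=3, col=6) -> (row=3, col=0)
  south (south): (row=3, col=0) -> (row=4, col=0)
  north (north): (row=4, col=0) -> (row=3, col=0)
  west (west): (row=3, col=0) -> (row=3, col=6)
  west (west): (row=3, col=6) -> (row=3, col=5)
  west (west): (row=3, col=5) -> (row=3, col=4)
Final: (row=3, col=4)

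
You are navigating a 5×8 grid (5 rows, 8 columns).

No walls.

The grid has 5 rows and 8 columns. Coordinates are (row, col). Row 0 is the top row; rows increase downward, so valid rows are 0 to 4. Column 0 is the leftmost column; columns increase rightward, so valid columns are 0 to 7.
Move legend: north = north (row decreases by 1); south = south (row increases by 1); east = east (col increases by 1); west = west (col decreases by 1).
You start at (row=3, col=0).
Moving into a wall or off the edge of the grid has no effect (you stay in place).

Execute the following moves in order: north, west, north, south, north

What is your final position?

Answer: Final position: (row=1, col=0)

Derivation:
Start: (row=3, col=0)
  north (north): (row=3, col=0) -> (row=2, col=0)
  west (west): blocked, stay at (row=2, col=0)
  north (north): (row=2, col=0) -> (row=1, col=0)
  south (south): (row=1, col=0) -> (row=2, col=0)
  north (north): (row=2, col=0) -> (row=1, col=0)
Final: (row=1, col=0)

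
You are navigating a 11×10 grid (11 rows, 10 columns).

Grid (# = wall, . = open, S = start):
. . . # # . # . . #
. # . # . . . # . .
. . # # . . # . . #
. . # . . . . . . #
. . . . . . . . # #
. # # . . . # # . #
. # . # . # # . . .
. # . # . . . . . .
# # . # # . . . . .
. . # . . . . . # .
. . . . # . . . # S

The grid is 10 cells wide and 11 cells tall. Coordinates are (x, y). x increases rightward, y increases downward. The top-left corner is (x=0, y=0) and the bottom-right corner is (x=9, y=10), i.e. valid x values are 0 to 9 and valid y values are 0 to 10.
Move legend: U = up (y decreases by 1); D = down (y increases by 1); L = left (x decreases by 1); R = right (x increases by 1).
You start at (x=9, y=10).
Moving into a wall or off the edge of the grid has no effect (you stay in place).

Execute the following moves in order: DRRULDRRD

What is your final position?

Start: (x=9, y=10)
  D (down): blocked, stay at (x=9, y=10)
  R (right): blocked, stay at (x=9, y=10)
  R (right): blocked, stay at (x=9, y=10)
  U (up): (x=9, y=10) -> (x=9, y=9)
  L (left): blocked, stay at (x=9, y=9)
  D (down): (x=9, y=9) -> (x=9, y=10)
  R (right): blocked, stay at (x=9, y=10)
  R (right): blocked, stay at (x=9, y=10)
  D (down): blocked, stay at (x=9, y=10)
Final: (x=9, y=10)

Answer: Final position: (x=9, y=10)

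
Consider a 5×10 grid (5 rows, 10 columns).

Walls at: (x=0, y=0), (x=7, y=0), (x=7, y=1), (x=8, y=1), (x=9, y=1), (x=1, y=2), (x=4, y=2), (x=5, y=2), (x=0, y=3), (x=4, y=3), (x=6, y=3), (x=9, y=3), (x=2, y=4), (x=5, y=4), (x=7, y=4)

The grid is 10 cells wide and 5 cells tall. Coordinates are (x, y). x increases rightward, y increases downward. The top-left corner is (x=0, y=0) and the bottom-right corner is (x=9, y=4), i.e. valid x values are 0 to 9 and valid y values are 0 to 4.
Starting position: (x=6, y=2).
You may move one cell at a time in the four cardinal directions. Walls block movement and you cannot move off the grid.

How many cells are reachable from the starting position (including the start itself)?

BFS flood-fill from (x=6, y=2):
  Distance 0: (x=6, y=2)
  Distance 1: (x=6, y=1), (x=7, y=2)
  Distance 2: (x=6, y=0), (x=5, y=1), (x=8, y=2), (x=7, y=3)
  Distance 3: (x=5, y=0), (x=4, y=1), (x=9, y=2), (x=8, y=3)
  Distance 4: (x=4, y=0), (x=3, y=1), (x=8, y=4)
  Distance 5: (x=3, y=0), (x=2, y=1), (x=3, y=2), (x=9, y=4)
  Distance 6: (x=2, y=0), (x=1, y=1), (x=2, y=2), (x=3, y=3)
  Distance 7: (x=1, y=0), (x=0, y=1), (x=2, y=3), (x=3, y=4)
  Distance 8: (x=0, y=2), (x=1, y=3), (x=4, y=4)
  Distance 9: (x=1, y=4)
  Distance 10: (x=0, y=4)
Total reachable: 31 (grid has 35 open cells total)

Answer: Reachable cells: 31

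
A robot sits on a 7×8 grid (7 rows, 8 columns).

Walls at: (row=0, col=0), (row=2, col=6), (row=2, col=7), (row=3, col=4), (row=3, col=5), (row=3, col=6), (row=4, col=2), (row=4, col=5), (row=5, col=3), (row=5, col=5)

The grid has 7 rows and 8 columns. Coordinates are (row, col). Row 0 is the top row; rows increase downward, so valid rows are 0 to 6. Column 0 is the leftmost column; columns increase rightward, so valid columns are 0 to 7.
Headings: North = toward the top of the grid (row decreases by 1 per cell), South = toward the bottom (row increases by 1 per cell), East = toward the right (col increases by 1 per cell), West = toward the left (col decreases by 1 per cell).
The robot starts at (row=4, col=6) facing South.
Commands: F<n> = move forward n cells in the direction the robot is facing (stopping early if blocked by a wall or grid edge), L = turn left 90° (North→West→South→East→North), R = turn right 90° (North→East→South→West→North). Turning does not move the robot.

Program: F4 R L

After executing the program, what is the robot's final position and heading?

Answer: Final position: (row=6, col=6), facing South

Derivation:
Start: (row=4, col=6), facing South
  F4: move forward 2/4 (blocked), now at (row=6, col=6)
  R: turn right, now facing West
  L: turn left, now facing South
Final: (row=6, col=6), facing South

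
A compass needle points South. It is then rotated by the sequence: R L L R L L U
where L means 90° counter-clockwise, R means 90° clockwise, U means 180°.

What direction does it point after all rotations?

Answer: Final heading: South

Derivation:
Start: South
  R (right (90° clockwise)) -> West
  L (left (90° counter-clockwise)) -> South
  L (left (90° counter-clockwise)) -> East
  R (right (90° clockwise)) -> South
  L (left (90° counter-clockwise)) -> East
  L (left (90° counter-clockwise)) -> North
  U (U-turn (180°)) -> South
Final: South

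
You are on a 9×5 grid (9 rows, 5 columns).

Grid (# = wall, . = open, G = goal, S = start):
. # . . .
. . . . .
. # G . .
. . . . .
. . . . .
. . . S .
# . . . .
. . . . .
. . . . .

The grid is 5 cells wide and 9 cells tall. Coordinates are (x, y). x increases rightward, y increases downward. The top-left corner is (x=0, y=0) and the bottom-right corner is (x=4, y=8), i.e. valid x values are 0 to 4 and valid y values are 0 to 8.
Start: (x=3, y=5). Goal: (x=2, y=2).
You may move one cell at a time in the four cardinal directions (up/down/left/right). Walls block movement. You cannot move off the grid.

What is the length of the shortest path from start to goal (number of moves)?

Answer: Shortest path length: 4

Derivation:
BFS from (x=3, y=5) until reaching (x=2, y=2):
  Distance 0: (x=3, y=5)
  Distance 1: (x=3, y=4), (x=2, y=5), (x=4, y=5), (x=3, y=6)
  Distance 2: (x=3, y=3), (x=2, y=4), (x=4, y=4), (x=1, y=5), (x=2, y=6), (x=4, y=6), (x=3, y=7)
  Distance 3: (x=3, y=2), (x=2, y=3), (x=4, y=3), (x=1, y=4), (x=0, y=5), (x=1, y=6), (x=2, y=7), (x=4, y=7), (x=3, y=8)
  Distance 4: (x=3, y=1), (x=2, y=2), (x=4, y=2), (x=1, y=3), (x=0, y=4), (x=1, y=7), (x=2, y=8), (x=4, y=8)  <- goal reached here
One shortest path (4 moves): (x=3, y=5) -> (x=2, y=5) -> (x=2, y=4) -> (x=2, y=3) -> (x=2, y=2)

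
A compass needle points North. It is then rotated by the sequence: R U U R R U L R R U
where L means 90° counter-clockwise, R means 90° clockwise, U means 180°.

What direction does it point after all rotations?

Answer: Final heading: North

Derivation:
Start: North
  R (right (90° clockwise)) -> East
  U (U-turn (180°)) -> West
  U (U-turn (180°)) -> East
  R (right (90° clockwise)) -> South
  R (right (90° clockwise)) -> West
  U (U-turn (180°)) -> East
  L (left (90° counter-clockwise)) -> North
  R (right (90° clockwise)) -> East
  R (right (90° clockwise)) -> South
  U (U-turn (180°)) -> North
Final: North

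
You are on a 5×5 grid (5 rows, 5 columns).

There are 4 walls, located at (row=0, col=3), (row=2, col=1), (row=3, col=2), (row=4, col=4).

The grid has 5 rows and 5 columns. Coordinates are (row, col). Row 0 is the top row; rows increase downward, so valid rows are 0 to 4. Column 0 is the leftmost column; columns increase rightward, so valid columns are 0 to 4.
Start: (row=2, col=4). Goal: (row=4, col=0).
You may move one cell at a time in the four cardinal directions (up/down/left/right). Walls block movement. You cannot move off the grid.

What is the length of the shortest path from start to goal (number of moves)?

Answer: Shortest path length: 6

Derivation:
BFS from (row=2, col=4) until reaching (row=4, col=0):
  Distance 0: (row=2, col=4)
  Distance 1: (row=1, col=4), (row=2, col=3), (row=3, col=4)
  Distance 2: (row=0, col=4), (row=1, col=3), (row=2, col=2), (row=3, col=3)
  Distance 3: (row=1, col=2), (row=4, col=3)
  Distance 4: (row=0, col=2), (row=1, col=1), (row=4, col=2)
  Distance 5: (row=0, col=1), (row=1, col=0), (row=4, col=1)
  Distance 6: (row=0, col=0), (row=2, col=0), (row=3, col=1), (row=4, col=0)  <- goal reached here
One shortest path (6 moves): (row=2, col=4) -> (row=2, col=3) -> (row=3, col=3) -> (row=4, col=3) -> (row=4, col=2) -> (row=4, col=1) -> (row=4, col=0)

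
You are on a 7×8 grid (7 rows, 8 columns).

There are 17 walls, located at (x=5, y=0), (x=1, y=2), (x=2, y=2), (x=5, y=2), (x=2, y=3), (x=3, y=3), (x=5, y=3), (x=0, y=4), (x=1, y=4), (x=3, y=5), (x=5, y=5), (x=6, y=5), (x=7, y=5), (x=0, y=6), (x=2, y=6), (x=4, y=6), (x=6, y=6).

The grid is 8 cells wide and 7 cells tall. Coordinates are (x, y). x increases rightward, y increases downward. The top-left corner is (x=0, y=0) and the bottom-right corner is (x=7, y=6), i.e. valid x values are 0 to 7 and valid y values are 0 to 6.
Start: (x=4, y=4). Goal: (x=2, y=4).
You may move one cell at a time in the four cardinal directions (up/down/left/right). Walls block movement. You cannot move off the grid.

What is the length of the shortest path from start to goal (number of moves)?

Answer: Shortest path length: 2

Derivation:
BFS from (x=4, y=4) until reaching (x=2, y=4):
  Distance 0: (x=4, y=4)
  Distance 1: (x=4, y=3), (x=3, y=4), (x=5, y=4), (x=4, y=5)
  Distance 2: (x=4, y=2), (x=2, y=4), (x=6, y=4)  <- goal reached here
One shortest path (2 moves): (x=4, y=4) -> (x=3, y=4) -> (x=2, y=4)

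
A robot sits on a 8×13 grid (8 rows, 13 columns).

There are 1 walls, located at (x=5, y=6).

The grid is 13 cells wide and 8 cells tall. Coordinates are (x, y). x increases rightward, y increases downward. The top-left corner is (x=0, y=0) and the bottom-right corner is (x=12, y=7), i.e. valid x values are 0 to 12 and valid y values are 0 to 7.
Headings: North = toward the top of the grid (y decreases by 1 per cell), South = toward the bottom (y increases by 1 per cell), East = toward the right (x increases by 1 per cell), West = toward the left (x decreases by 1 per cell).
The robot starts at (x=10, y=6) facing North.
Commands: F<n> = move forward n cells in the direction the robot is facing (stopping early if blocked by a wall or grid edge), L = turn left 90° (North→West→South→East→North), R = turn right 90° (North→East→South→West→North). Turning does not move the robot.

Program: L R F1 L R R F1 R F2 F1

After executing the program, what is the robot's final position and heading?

Answer: Final position: (x=11, y=7), facing South

Derivation:
Start: (x=10, y=6), facing North
  L: turn left, now facing West
  R: turn right, now facing North
  F1: move forward 1, now at (x=10, y=5)
  L: turn left, now facing West
  R: turn right, now facing North
  R: turn right, now facing East
  F1: move forward 1, now at (x=11, y=5)
  R: turn right, now facing South
  F2: move forward 2, now at (x=11, y=7)
  F1: move forward 0/1 (blocked), now at (x=11, y=7)
Final: (x=11, y=7), facing South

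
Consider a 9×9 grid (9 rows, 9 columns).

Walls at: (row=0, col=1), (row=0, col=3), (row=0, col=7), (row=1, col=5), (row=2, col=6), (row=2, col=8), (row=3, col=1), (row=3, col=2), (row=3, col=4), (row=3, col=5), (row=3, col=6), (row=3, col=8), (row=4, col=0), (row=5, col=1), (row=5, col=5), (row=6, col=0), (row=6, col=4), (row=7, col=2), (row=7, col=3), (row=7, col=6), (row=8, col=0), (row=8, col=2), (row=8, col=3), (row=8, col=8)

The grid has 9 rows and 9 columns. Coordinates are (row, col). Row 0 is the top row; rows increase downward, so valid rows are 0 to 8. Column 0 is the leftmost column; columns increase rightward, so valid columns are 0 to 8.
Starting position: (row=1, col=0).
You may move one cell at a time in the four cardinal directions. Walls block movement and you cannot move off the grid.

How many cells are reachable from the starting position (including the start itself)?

Answer: Reachable cells: 56

Derivation:
BFS flood-fill from (row=1, col=0):
  Distance 0: (row=1, col=0)
  Distance 1: (row=0, col=0), (row=1, col=1), (row=2, col=0)
  Distance 2: (row=1, col=2), (row=2, col=1), (row=3, col=0)
  Distance 3: (row=0, col=2), (row=1, col=3), (row=2, col=2)
  Distance 4: (row=1, col=4), (row=2, col=3)
  Distance 5: (row=0, col=4), (row=2, col=4), (row=3, col=3)
  Distance 6: (row=0, col=5), (row=2, col=5), (row=4, col=3)
  Distance 7: (row=0, col=6), (row=4, col=2), (row=4, col=4), (row=5, col=3)
  Distance 8: (row=1, col=6), (row=4, col=1), (row=4, col=5), (row=5, col=2), (row=5, col=4), (row=6, col=3)
  Distance 9: (row=1, col=7), (row=4, col=6), (row=6, col=2)
  Distance 10: (row=1, col=8), (row=2, col=7), (row=4, col=7), (row=5, col=6), (row=6, col=1)
  Distance 11: (row=0, col=8), (row=3, col=7), (row=4, col=8), (row=5, col=7), (row=6, col=6), (row=7, col=1)
  Distance 12: (row=5, col=8), (row=6, col=5), (row=6, col=7), (row=7, col=0), (row=8, col=1)
  Distance 13: (row=6, col=8), (row=7, col=5), (row=7, col=7)
  Distance 14: (row=7, col=4), (row=7, col=8), (row=8, col=5), (row=8, col=7)
  Distance 15: (row=8, col=4), (row=8, col=6)
Total reachable: 56 (grid has 57 open cells total)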